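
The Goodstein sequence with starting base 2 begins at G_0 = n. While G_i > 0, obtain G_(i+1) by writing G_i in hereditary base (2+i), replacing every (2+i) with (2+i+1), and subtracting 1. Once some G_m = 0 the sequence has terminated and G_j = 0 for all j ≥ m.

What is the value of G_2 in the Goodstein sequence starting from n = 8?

553

i=0: 8 = 2^(2 + 1) (b=2); 2→3: 3^(3 + 1) = 81; 81−1 = 80
i=1: 80 = 2·3^3 + 2·3^2 + 2·3 + 2 (b=3); 3→4: 2·4^4 + 2·4^2 + 2·4 + 2 = 554; 554−1 = 553
i=2: 553 = 2·4^4 + 2·4^2 + 2·4 + 1 (b=4); 4→5: 2·5^5 + 2·5^2 + 2·5 + 1 = 6311; 6311−1 = 6310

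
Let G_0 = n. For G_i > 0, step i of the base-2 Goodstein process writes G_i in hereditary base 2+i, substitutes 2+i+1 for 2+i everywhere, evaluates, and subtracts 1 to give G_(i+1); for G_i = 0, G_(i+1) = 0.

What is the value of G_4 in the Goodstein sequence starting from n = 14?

(0) 14|_2 = 2^(2 + 1) + 2^2 + 2 ↦ 3^(3 + 1) + 3^3 + 3|_3 = 111 ⇒ 110
(1) 110|_3 = 3^(3 + 1) + 3^3 + 2 ↦ 4^(4 + 1) + 4^4 + 2|_4 = 1282 ⇒ 1281
(2) 1281|_4 = 4^(4 + 1) + 4^4 + 1 ↦ 5^(5 + 1) + 5^5 + 1|_5 = 18751 ⇒ 18750
(3) 18750|_5 = 5^(5 + 1) + 5^5 ↦ 6^(6 + 1) + 6^6|_6 = 326592 ⇒ 326591
(4) 326591|_6 = 6^(6 + 1) + 5·6^5 + 5·6^4 + 5·6^3 + 5·6^2 + 5·6 + 5 ↦ 7^(7 + 1) + 5·7^5 + 5·7^4 + 5·7^3 + 5·7^2 + 5·7 + 5|_7 = 5862841 ⇒ 5862840

326591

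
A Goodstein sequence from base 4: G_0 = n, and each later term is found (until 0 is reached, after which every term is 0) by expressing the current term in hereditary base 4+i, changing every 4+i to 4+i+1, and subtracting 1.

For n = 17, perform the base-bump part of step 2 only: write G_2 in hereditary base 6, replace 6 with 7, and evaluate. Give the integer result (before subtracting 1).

17 —HB4→ 4^2 + 1 —bump→ 5^2 + 1 = 26 —(−1)→ 25
25 —HB5→ 5^2 —bump→ 6^2 = 36 —(−1)→ 35
35 —HB6→ 5·6 + 5 —bump→ 5·7 + 5 = 40 —(−1)→ 39

40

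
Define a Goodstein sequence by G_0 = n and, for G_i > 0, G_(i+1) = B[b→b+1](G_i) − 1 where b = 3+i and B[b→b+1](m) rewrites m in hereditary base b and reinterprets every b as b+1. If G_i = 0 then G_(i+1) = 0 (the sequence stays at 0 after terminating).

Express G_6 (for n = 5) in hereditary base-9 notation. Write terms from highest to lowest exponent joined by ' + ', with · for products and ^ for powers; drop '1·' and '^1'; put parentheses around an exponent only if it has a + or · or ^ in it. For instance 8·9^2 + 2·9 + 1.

G_0=5  [base 3] 3 + 2  →[3↦4]→  4 + 2 = 6  −1 ⇒ G_1=5
G_1=5  [base 4] 4 + 1  →[4↦5]→  5 + 1 = 6  −1 ⇒ G_2=5
G_2=5  [base 5] 5  →[5↦6]→  6 = 6  −1 ⇒ G_3=5
G_3=5  [base 6] 5  →[6↦7]→  5 = 5  −1 ⇒ G_4=4
G_4=4  [base 7] 4  →[7↦8]→  4 = 4  −1 ⇒ G_5=3
G_5=3  [base 8] 3  →[8↦9]→  3 = 3  −1 ⇒ G_6=2
G_6=2  [base 9] 2  →[9↦10]→  2 = 2  −1 ⇒ G_7=1

2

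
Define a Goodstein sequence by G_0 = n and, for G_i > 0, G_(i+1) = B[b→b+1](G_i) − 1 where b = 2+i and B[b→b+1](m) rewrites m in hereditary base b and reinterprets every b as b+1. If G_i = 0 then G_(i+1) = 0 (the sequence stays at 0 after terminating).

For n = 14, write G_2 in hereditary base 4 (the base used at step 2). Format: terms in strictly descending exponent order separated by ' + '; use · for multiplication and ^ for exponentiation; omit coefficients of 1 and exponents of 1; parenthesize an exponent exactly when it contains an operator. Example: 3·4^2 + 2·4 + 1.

4^(4 + 1) + 4^4 + 1

i=0: 14 = 2^(2 + 1) + 2^2 + 2 (b=2); 2→3: 3^(3 + 1) + 3^3 + 3 = 111; 111−1 = 110
i=1: 110 = 3^(3 + 1) + 3^3 + 2 (b=3); 3→4: 4^(4 + 1) + 4^4 + 2 = 1282; 1282−1 = 1281
i=2: 1281 = 4^(4 + 1) + 4^4 + 1 (b=4); 4→5: 5^(5 + 1) + 5^5 + 1 = 18751; 18751−1 = 18750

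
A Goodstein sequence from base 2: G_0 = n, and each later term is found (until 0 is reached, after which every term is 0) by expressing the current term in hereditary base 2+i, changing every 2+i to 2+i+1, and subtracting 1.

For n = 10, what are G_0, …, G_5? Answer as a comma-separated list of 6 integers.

base 2: 10 = 2^(2 + 1) + 2; at 3: 3^(3 + 1) + 3 = 84; next = 83
base 3: 83 = 3^(3 + 1) + 2; at 4: 4^(4 + 1) + 2 = 1026; next = 1025
base 4: 1025 = 4^(4 + 1) + 1; at 5: 5^(5 + 1) + 1 = 15626; next = 15625
base 5: 15625 = 5^(5 + 1); at 6: 6^(6 + 1) = 279936; next = 279935
base 6: 279935 = 5·6^6 + 5·6^5 + 5·6^4 + 5·6^3 + 5·6^2 + 5·6 + 5; at 7: 5·7^7 + 5·7^5 + 5·7^4 + 5·7^3 + 5·7^2 + 5·7 + 5 = 4215755; next = 4215754

10, 83, 1025, 15625, 279935, 4215754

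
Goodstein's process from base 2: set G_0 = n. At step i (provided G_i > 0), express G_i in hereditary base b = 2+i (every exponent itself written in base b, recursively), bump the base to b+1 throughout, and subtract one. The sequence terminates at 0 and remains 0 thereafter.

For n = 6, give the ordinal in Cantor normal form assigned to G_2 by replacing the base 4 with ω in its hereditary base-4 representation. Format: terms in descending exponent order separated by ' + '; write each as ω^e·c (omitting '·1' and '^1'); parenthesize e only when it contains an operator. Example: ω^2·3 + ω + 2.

ω^ω + 1

step 0: 6 = 2^2 + 2; sub 3 for 2: 3^3 + 3; = 30; G_1 = 30−1 = 29
step 1: 29 = 3^3 + 2; sub 4 for 3: 4^4 + 2; = 258; G_2 = 258−1 = 257
step 2: 257 = 4^4 + 1; sub 5 for 4: 5^5 + 1; = 3126; G_3 = 3126−1 = 3125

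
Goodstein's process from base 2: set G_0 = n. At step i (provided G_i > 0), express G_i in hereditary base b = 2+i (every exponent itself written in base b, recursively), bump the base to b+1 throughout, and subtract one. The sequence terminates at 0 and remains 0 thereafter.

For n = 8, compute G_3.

step 0: 8 = 2^(2 + 1); sub 3 for 2: 3^(3 + 1); = 81; G_1 = 81−1 = 80
step 1: 80 = 2·3^3 + 2·3^2 + 2·3 + 2; sub 4 for 3: 2·4^4 + 2·4^2 + 2·4 + 2; = 554; G_2 = 554−1 = 553
step 2: 553 = 2·4^4 + 2·4^2 + 2·4 + 1; sub 5 for 4: 2·5^5 + 2·5^2 + 2·5 + 1; = 6311; G_3 = 6311−1 = 6310
step 3: 6310 = 2·5^5 + 2·5^2 + 2·5; sub 6 for 5: 2·6^6 + 2·6^2 + 2·6; = 93396; G_4 = 93396−1 = 93395

6310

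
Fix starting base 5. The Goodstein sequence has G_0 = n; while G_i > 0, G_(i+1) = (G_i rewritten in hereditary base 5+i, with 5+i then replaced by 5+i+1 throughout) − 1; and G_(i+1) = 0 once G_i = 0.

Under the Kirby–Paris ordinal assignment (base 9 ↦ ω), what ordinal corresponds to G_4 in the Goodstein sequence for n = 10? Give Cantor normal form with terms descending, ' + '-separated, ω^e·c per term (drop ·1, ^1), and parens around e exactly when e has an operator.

base 5: 10 = 2·5; at 6: 2·6 = 12; next = 11
base 6: 11 = 6 + 5; at 7: 7 + 5 = 12; next = 11
base 7: 11 = 7 + 4; at 8: 8 + 4 = 12; next = 11
base 8: 11 = 8 + 3; at 9: 9 + 3 = 12; next = 11
base 9: 11 = 9 + 2; at 10: 10 + 2 = 12; next = 11

ω + 2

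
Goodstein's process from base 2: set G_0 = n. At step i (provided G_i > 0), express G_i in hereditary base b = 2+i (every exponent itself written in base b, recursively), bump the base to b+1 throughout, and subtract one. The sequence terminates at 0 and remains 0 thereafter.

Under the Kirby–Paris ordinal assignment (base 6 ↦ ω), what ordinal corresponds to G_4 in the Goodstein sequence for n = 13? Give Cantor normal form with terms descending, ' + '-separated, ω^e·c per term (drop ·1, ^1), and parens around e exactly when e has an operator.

[0] 13 ≡ 2^(2 + 1) + 2^2 + 1 (base 2). Lift 3: 109. −1: 108.
[1] 108 ≡ 3^(3 + 1) + 3^3 (base 3). Lift 4: 1280. −1: 1279.
[2] 1279 ≡ 4^(4 + 1) + 3·4^3 + 3·4^2 + 3·4 + 3 (base 4). Lift 5: 16093. −1: 16092.
[3] 16092 ≡ 5^(5 + 1) + 3·5^3 + 3·5^2 + 3·5 + 2 (base 5). Lift 6: 280712. −1: 280711.
[4] 280711 ≡ 6^(6 + 1) + 3·6^3 + 3·6^2 + 3·6 + 1 (base 6). Lift 7: 5765999. −1: 5765998.

ω^(ω + 1) + ω^3·3 + ω^2·3 + ω·3 + 1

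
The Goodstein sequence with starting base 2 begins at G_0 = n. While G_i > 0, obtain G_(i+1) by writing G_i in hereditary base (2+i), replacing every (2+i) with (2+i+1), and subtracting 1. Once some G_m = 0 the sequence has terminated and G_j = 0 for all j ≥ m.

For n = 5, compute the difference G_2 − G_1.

[0] 5 ≡ 2^2 + 1 (base 2). Lift 3: 28. −1: 27.
[1] 27 ≡ 3^3 (base 3). Lift 4: 256. −1: 255.

228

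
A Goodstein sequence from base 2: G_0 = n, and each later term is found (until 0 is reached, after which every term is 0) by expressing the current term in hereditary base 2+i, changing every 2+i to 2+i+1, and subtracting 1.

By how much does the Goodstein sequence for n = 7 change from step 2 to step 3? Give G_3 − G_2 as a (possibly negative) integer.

(0) 7|_2 = 2^2 + 2 + 1 ↦ 3^3 + 3 + 1|_3 = 31 ⇒ 30
(1) 30|_3 = 3^3 + 3 ↦ 4^4 + 4|_4 = 260 ⇒ 259
(2) 259|_4 = 4^4 + 3 ↦ 5^5 + 3|_5 = 3128 ⇒ 3127

2868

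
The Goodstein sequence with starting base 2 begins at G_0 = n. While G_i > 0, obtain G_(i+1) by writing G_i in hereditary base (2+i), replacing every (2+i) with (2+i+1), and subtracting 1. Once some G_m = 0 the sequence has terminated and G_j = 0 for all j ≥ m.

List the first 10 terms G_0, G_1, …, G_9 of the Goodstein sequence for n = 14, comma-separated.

14, 110, 1281, 18750, 326591, 5862840, 134404971, 3487116548, 100000555551, 3138429262496

(0) 14|_2 = 2^(2 + 1) + 2^2 + 2 ↦ 3^(3 + 1) + 3^3 + 3|_3 = 111 ⇒ 110
(1) 110|_3 = 3^(3 + 1) + 3^3 + 2 ↦ 4^(4 + 1) + 4^4 + 2|_4 = 1282 ⇒ 1281
(2) 1281|_4 = 4^(4 + 1) + 4^4 + 1 ↦ 5^(5 + 1) + 5^5 + 1|_5 = 18751 ⇒ 18750
(3) 18750|_5 = 5^(5 + 1) + 5^5 ↦ 6^(6 + 1) + 6^6|_6 = 326592 ⇒ 326591
(4) 326591|_6 = 6^(6 + 1) + 5·6^5 + 5·6^4 + 5·6^3 + 5·6^2 + 5·6 + 5 ↦ 7^(7 + 1) + 5·7^5 + 5·7^4 + 5·7^3 + 5·7^2 + 5·7 + 5|_7 = 5862841 ⇒ 5862840
(5) 5862840|_7 = 7^(7 + 1) + 5·7^5 + 5·7^4 + 5·7^3 + 5·7^2 + 5·7 + 4 ↦ 8^(8 + 1) + 5·8^5 + 5·8^4 + 5·8^3 + 5·8^2 + 5·8 + 4|_8 = 134404972 ⇒ 134404971
(6) 134404971|_8 = 8^(8 + 1) + 5·8^5 + 5·8^4 + 5·8^3 + 5·8^2 + 5·8 + 3 ↦ 9^(9 + 1) + 5·9^5 + 5·9^4 + 5·9^3 + 5·9^2 + 5·9 + 3|_9 = 3487116549 ⇒ 3487116548
(7) 3487116548|_9 = 9^(9 + 1) + 5·9^5 + 5·9^4 + 5·9^3 + 5·9^2 + 5·9 + 2 ↦ 10^(10 + 1) + 5·10^5 + 5·10^4 + 5·10^3 + 5·10^2 + 5·10 + 2|_10 = 100000555552 ⇒ 100000555551
(8) 100000555551|_10 = 10^(10 + 1) + 5·10^5 + 5·10^4 + 5·10^3 + 5·10^2 + 5·10 + 1 ↦ 11^(11 + 1) + 5·11^5 + 5·11^4 + 5·11^3 + 5·11^2 + 5·11 + 1|_11 = 3138429262497 ⇒ 3138429262496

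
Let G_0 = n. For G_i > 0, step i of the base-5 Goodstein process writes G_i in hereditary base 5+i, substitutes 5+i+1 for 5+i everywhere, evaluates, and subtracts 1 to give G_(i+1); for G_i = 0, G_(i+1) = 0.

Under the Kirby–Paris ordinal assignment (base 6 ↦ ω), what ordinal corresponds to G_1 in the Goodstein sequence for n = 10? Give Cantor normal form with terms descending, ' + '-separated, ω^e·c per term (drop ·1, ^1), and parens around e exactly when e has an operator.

ω + 5

(0) 10|_5 = 2·5 ↦ 2·6|_6 = 12 ⇒ 11
(1) 11|_6 = 6 + 5 ↦ 7 + 5|_7 = 12 ⇒ 11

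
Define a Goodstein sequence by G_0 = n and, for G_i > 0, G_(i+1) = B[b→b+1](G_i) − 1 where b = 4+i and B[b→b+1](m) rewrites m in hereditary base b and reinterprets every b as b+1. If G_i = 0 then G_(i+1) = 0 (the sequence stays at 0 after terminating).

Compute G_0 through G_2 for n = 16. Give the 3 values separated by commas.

(0) 16|_4 = 4^2 ↦ 5^2|_5 = 25 ⇒ 24
(1) 24|_5 = 4·5 + 4 ↦ 4·6 + 4|_6 = 28 ⇒ 27

16, 24, 27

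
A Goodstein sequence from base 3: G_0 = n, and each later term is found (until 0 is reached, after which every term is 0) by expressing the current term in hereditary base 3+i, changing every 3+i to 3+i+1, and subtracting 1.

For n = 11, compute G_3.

35

G_0=11  [base 3] 3^2 + 2  →[3↦4]→  4^2 + 2 = 18  −1 ⇒ G_1=17
G_1=17  [base 4] 4^2 + 1  →[4↦5]→  5^2 + 1 = 26  −1 ⇒ G_2=25
G_2=25  [base 5] 5^2  →[5↦6]→  6^2 = 36  −1 ⇒ G_3=35
G_3=35  [base 6] 5·6 + 5  →[6↦7]→  5·7 + 5 = 40  −1 ⇒ G_4=39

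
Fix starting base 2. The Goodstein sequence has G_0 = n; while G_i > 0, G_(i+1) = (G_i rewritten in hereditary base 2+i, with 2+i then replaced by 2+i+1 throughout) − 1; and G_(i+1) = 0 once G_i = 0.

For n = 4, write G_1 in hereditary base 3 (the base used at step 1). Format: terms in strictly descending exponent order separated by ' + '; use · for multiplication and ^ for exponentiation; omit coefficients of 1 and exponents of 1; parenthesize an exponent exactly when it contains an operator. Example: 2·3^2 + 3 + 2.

2·3^2 + 2·3 + 2

G_0 = 4. HB_2(4) = 2^2. Bump = 27. G_1 = 26.
G_1 = 26. HB_3(26) = 2·3^2 + 2·3 + 2. Bump = 42. G_2 = 41.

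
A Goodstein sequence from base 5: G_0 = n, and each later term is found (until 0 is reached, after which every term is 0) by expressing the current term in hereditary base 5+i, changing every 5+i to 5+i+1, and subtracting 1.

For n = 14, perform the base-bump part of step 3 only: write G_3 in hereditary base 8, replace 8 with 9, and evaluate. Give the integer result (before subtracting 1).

14 —HB5→ 2·5 + 4 —bump→ 2·6 + 4 = 16 —(−1)→ 15
15 —HB6→ 2·6 + 3 —bump→ 2·7 + 3 = 17 —(−1)→ 16
16 —HB7→ 2·7 + 2 —bump→ 2·8 + 2 = 18 —(−1)→ 17
17 —HB8→ 2·8 + 1 —bump→ 2·9 + 1 = 19 —(−1)→ 18

19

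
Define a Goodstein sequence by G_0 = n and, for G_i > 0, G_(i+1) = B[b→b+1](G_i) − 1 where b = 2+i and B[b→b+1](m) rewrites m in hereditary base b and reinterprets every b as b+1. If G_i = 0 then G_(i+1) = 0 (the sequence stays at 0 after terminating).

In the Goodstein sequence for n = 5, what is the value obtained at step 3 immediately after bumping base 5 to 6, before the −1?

776

i=0: 5 = 2^2 + 1 (b=2); 2→3: 3^3 + 1 = 28; 28−1 = 27
i=1: 27 = 3^3 (b=3); 3→4: 4^4 = 256; 256−1 = 255
i=2: 255 = 3·4^3 + 3·4^2 + 3·4 + 3 (b=4); 4→5: 3·5^3 + 3·5^2 + 3·5 + 3 = 468; 468−1 = 467
i=3: 467 = 3·5^3 + 3·5^2 + 3·5 + 2 (b=5); 5→6: 3·6^3 + 3·6^2 + 3·6 + 2 = 776; 776−1 = 775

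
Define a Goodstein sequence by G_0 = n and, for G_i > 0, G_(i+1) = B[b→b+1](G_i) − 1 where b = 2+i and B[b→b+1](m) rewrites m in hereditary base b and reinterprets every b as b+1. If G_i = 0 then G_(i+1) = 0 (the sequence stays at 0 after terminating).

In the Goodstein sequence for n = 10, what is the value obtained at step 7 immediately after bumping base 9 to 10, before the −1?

(0) 10|_2 = 2^(2 + 1) + 2 ↦ 3^(3 + 1) + 3|_3 = 84 ⇒ 83
(1) 83|_3 = 3^(3 + 1) + 2 ↦ 4^(4 + 1) + 2|_4 = 1026 ⇒ 1025
(2) 1025|_4 = 4^(4 + 1) + 1 ↦ 5^(5 + 1) + 1|_5 = 15626 ⇒ 15625
(3) 15625|_5 = 5^(5 + 1) ↦ 6^(6 + 1)|_6 = 279936 ⇒ 279935
(4) 279935|_6 = 5·6^6 + 5·6^5 + 5·6^4 + 5·6^3 + 5·6^2 + 5·6 + 5 ↦ 5·7^7 + 5·7^5 + 5·7^4 + 5·7^3 + 5·7^2 + 5·7 + 5|_7 = 4215755 ⇒ 4215754
(5) 4215754|_7 = 5·7^7 + 5·7^5 + 5·7^4 + 5·7^3 + 5·7^2 + 5·7 + 4 ↦ 5·8^8 + 5·8^5 + 5·8^4 + 5·8^3 + 5·8^2 + 5·8 + 4|_8 = 84073324 ⇒ 84073323
(6) 84073323|_8 = 5·8^8 + 5·8^5 + 5·8^4 + 5·8^3 + 5·8^2 + 5·8 + 3 ↦ 5·9^9 + 5·9^5 + 5·9^4 + 5·9^3 + 5·9^2 + 5·9 + 3|_9 = 1937434593 ⇒ 1937434592
(7) 1937434592|_9 = 5·9^9 + 5·9^5 + 5·9^4 + 5·9^3 + 5·9^2 + 5·9 + 2 ↦ 5·10^10 + 5·10^5 + 5·10^4 + 5·10^3 + 5·10^2 + 5·10 + 2|_10 = 50000555552 ⇒ 50000555551

50000555552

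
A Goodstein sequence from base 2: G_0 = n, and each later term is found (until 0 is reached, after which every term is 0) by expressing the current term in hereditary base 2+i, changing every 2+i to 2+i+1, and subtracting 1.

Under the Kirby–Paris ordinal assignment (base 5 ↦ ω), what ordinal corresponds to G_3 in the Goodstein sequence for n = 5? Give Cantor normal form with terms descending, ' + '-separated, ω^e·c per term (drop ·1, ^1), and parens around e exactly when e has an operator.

base 2: 5 = 2^2 + 1; at 3: 3^3 + 1 = 28; next = 27
base 3: 27 = 3^3; at 4: 4^4 = 256; next = 255
base 4: 255 = 3·4^3 + 3·4^2 + 3·4 + 3; at 5: 3·5^3 + 3·5^2 + 3·5 + 3 = 468; next = 467
base 5: 467 = 3·5^3 + 3·5^2 + 3·5 + 2; at 6: 3·6^3 + 3·6^2 + 3·6 + 2 = 776; next = 775

ω^3·3 + ω^2·3 + ω·3 + 2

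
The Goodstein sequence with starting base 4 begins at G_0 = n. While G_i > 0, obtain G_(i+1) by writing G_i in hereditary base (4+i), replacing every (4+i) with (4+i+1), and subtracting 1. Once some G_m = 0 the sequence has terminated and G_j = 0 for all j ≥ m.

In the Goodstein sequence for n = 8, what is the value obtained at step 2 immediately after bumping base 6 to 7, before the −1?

10

(0) 8|_4 = 2·4 ↦ 2·5|_5 = 10 ⇒ 9
(1) 9|_5 = 5 + 4 ↦ 6 + 4|_6 = 10 ⇒ 9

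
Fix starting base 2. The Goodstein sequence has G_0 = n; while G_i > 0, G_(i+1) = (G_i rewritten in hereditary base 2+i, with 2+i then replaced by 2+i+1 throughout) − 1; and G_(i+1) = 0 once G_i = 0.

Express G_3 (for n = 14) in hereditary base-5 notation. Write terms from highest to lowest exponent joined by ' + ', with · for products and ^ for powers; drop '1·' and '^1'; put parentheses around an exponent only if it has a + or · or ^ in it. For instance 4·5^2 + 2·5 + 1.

5^(5 + 1) + 5^5

G_0 = 14. HB_2(14) = 2^(2 + 1) + 2^2 + 2. Bump = 111. G_1 = 110.
G_1 = 110. HB_3(110) = 3^(3 + 1) + 3^3 + 2. Bump = 1282. G_2 = 1281.
G_2 = 1281. HB_4(1281) = 4^(4 + 1) + 4^4 + 1. Bump = 18751. G_3 = 18750.
G_3 = 18750. HB_5(18750) = 5^(5 + 1) + 5^5. Bump = 326592. G_4 = 326591.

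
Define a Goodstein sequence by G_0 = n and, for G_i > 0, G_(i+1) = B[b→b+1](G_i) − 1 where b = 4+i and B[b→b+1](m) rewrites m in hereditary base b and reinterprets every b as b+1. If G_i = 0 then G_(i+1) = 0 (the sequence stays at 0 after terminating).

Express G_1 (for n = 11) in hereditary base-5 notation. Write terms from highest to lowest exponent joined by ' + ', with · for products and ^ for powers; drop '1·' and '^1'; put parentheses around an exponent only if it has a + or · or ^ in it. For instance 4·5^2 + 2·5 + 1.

2·5 + 2

G_0=11  [base 4] 2·4 + 3  →[4↦5]→  2·5 + 3 = 13  −1 ⇒ G_1=12
G_1=12  [base 5] 2·5 + 2  →[5↦6]→  2·6 + 2 = 14  −1 ⇒ G_2=13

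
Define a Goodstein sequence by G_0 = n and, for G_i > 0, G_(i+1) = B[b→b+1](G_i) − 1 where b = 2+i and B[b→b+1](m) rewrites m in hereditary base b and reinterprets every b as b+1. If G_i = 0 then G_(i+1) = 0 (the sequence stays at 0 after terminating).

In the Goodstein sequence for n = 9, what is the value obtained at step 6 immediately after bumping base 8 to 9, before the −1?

1162263922

G_0 = 9. HB_2(9) = 2^(2 + 1) + 1. Bump = 82. G_1 = 81.
G_1 = 81. HB_3(81) = 3^(3 + 1). Bump = 1024. G_2 = 1023.
G_2 = 1023. HB_4(1023) = 3·4^4 + 3·4^3 + 3·4^2 + 3·4 + 3. Bump = 9843. G_3 = 9842.
G_3 = 9842. HB_5(9842) = 3·5^5 + 3·5^3 + 3·5^2 + 3·5 + 2. Bump = 140744. G_4 = 140743.
G_4 = 140743. HB_6(140743) = 3·6^6 + 3·6^3 + 3·6^2 + 3·6 + 1. Bump = 2471827. G_5 = 2471826.
G_5 = 2471826. HB_7(2471826) = 3·7^7 + 3·7^3 + 3·7^2 + 3·7. Bump = 50333400. G_6 = 50333399.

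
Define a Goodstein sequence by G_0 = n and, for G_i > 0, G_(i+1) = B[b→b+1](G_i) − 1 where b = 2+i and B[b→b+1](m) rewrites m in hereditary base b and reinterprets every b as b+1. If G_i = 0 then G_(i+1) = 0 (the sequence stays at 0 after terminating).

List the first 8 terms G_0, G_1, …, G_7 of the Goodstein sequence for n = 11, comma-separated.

11, 84, 1027, 15627, 279937, 5764801, 134217727, 2749609302

11 —HB2→ 2^(2 + 1) + 2 + 1 —bump→ 3^(3 + 1) + 3 + 1 = 85 —(−1)→ 84
84 —HB3→ 3^(3 + 1) + 3 —bump→ 4^(4 + 1) + 4 = 1028 —(−1)→ 1027
1027 —HB4→ 4^(4 + 1) + 3 —bump→ 5^(5 + 1) + 3 = 15628 —(−1)→ 15627
15627 —HB5→ 5^(5 + 1) + 2 —bump→ 6^(6 + 1) + 2 = 279938 —(−1)→ 279937
279937 —HB6→ 6^(6 + 1) + 1 —bump→ 7^(7 + 1) + 1 = 5764802 —(−1)→ 5764801
5764801 —HB7→ 7^(7 + 1) —bump→ 8^(8 + 1) = 134217728 —(−1)→ 134217727
134217727 —HB8→ 7·8^8 + 7·8^7 + 7·8^6 + 7·8^5 + 7·8^4 + 7·8^3 + 7·8^2 + 7·8 + 7 —bump→ 7·9^9 + 7·9^7 + 7·9^6 + 7·9^5 + 7·9^4 + 7·9^3 + 7·9^2 + 7·9 + 7 = 2749609303 —(−1)→ 2749609302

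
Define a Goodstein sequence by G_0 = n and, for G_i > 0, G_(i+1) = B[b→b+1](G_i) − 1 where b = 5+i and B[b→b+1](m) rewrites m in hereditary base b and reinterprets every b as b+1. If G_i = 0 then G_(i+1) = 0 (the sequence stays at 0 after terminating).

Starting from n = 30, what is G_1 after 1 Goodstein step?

[0] 30 ≡ 5^2 + 5 (base 5). Lift 6: 42. −1: 41.
[1] 41 ≡ 6^2 + 5 (base 6). Lift 7: 54. −1: 53.

41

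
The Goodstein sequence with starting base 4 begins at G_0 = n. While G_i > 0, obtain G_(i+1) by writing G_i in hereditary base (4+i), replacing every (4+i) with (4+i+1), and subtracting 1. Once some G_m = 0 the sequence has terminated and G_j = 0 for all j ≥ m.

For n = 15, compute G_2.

19

step 0: 15 = 3·4 + 3; sub 5 for 4: 3·5 + 3; = 18; G_1 = 18−1 = 17
step 1: 17 = 3·5 + 2; sub 6 for 5: 3·6 + 2; = 20; G_2 = 20−1 = 19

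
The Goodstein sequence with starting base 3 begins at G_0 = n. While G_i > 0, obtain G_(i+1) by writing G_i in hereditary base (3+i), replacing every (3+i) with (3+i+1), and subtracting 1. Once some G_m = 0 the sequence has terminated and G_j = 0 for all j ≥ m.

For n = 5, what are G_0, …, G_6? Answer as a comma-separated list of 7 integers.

base 3: 5 = 3 + 2; at 4: 4 + 2 = 6; next = 5
base 4: 5 = 4 + 1; at 5: 5 + 1 = 6; next = 5
base 5: 5 = 5; at 6: 6 = 6; next = 5
base 6: 5 = 5; at 7: 5 = 5; next = 4
base 7: 4 = 4; at 8: 4 = 4; next = 3
base 8: 3 = 3; at 9: 3 = 3; next = 2

5, 5, 5, 5, 4, 3, 2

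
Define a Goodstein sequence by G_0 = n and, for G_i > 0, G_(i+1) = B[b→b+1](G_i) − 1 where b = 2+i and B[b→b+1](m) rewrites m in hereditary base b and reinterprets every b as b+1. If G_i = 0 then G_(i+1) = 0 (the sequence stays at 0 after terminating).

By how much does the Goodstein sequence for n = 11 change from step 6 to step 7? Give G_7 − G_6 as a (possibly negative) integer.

(0) 11|_2 = 2^(2 + 1) + 2 + 1 ↦ 3^(3 + 1) + 3 + 1|_3 = 85 ⇒ 84
(1) 84|_3 = 3^(3 + 1) + 3 ↦ 4^(4 + 1) + 4|_4 = 1028 ⇒ 1027
(2) 1027|_4 = 4^(4 + 1) + 3 ↦ 5^(5 + 1) + 3|_5 = 15628 ⇒ 15627
(3) 15627|_5 = 5^(5 + 1) + 2 ↦ 6^(6 + 1) + 2|_6 = 279938 ⇒ 279937
(4) 279937|_6 = 6^(6 + 1) + 1 ↦ 7^(7 + 1) + 1|_7 = 5764802 ⇒ 5764801
(5) 5764801|_7 = 7^(7 + 1) ↦ 8^(8 + 1)|_8 = 134217728 ⇒ 134217727
(6) 134217727|_8 = 7·8^8 + 7·8^7 + 7·8^6 + 7·8^5 + 7·8^4 + 7·8^3 + 7·8^2 + 7·8 + 7 ↦ 7·9^9 + 7·9^7 + 7·9^6 + 7·9^5 + 7·9^4 + 7·9^3 + 7·9^2 + 7·9 + 7|_9 = 2749609303 ⇒ 2749609302

2615391575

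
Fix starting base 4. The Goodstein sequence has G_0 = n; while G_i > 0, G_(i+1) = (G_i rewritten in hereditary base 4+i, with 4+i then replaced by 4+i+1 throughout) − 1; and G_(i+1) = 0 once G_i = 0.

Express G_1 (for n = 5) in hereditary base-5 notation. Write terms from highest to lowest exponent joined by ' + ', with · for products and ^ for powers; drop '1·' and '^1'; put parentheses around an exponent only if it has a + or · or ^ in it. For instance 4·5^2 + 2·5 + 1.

i=0: 5 = 4 + 1 (b=4); 4→5: 5 + 1 = 6; 6−1 = 5
i=1: 5 = 5 (b=5); 5→6: 6 = 6; 6−1 = 5

5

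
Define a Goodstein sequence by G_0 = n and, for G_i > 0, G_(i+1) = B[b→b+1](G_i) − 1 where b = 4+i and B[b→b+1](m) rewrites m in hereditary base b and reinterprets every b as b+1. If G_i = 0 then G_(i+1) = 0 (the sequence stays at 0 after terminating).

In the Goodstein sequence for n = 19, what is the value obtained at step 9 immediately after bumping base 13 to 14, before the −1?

100

step 0: 19 = 4^2 + 3; sub 5 for 4: 5^2 + 3; = 28; G_1 = 28−1 = 27
step 1: 27 = 5^2 + 2; sub 6 for 5: 6^2 + 2; = 38; G_2 = 38−1 = 37
step 2: 37 = 6^2 + 1; sub 7 for 6: 7^2 + 1; = 50; G_3 = 50−1 = 49
step 3: 49 = 7^2; sub 8 for 7: 8^2; = 64; G_4 = 64−1 = 63
step 4: 63 = 7·8 + 7; sub 9 for 8: 7·9 + 7; = 70; G_5 = 70−1 = 69
step 5: 69 = 7·9 + 6; sub 10 for 9: 7·10 + 6; = 76; G_6 = 76−1 = 75
step 6: 75 = 7·10 + 5; sub 11 for 10: 7·11 + 5; = 82; G_7 = 82−1 = 81
step 7: 81 = 7·11 + 4; sub 12 for 11: 7·12 + 4; = 88; G_8 = 88−1 = 87
step 8: 87 = 7·12 + 3; sub 13 for 12: 7·13 + 3; = 94; G_9 = 94−1 = 93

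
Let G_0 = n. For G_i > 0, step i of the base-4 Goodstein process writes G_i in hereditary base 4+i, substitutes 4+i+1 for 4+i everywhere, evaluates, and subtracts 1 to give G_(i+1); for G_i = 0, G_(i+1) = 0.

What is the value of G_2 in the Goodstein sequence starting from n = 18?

36

G_0=18  [base 4] 4^2 + 2  →[4↦5]→  5^2 + 2 = 27  −1 ⇒ G_1=26
G_1=26  [base 5] 5^2 + 1  →[5↦6]→  6^2 + 1 = 37  −1 ⇒ G_2=36
G_2=36  [base 6] 6^2  →[6↦7]→  7^2 = 49  −1 ⇒ G_3=48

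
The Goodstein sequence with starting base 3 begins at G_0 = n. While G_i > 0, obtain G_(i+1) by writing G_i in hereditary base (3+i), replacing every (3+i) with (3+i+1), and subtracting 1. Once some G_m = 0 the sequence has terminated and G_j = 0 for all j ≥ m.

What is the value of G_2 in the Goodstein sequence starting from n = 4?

G_0=4  [base 3] 3 + 1  →[3↦4]→  4 + 1 = 5  −1 ⇒ G_1=4
G_1=4  [base 4] 4  →[4↦5]→  5 = 5  −1 ⇒ G_2=4

4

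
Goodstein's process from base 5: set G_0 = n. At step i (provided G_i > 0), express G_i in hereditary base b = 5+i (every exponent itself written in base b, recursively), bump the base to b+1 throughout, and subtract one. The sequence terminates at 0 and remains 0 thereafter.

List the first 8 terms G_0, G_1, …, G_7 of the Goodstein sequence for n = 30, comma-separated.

30, 41, 53, 67, 83, 101, 121, 143

(0) 30|_5 = 5^2 + 5 ↦ 6^2 + 6|_6 = 42 ⇒ 41
(1) 41|_6 = 6^2 + 5 ↦ 7^2 + 5|_7 = 54 ⇒ 53
(2) 53|_7 = 7^2 + 4 ↦ 8^2 + 4|_8 = 68 ⇒ 67
(3) 67|_8 = 8^2 + 3 ↦ 9^2 + 3|_9 = 84 ⇒ 83
(4) 83|_9 = 9^2 + 2 ↦ 10^2 + 2|_10 = 102 ⇒ 101
(5) 101|_10 = 10^2 + 1 ↦ 11^2 + 1|_11 = 122 ⇒ 121
(6) 121|_11 = 11^2 ↦ 12^2|_12 = 144 ⇒ 143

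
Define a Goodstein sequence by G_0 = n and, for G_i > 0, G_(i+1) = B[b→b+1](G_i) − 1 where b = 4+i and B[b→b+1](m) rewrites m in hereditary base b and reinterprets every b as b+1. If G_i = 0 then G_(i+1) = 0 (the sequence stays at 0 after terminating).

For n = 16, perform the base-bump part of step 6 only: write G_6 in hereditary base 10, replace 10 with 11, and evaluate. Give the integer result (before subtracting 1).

i=0: 16 = 4^2 (b=4); 4→5: 5^2 = 25; 25−1 = 24
i=1: 24 = 4·5 + 4 (b=5); 5→6: 4·6 + 4 = 28; 28−1 = 27
i=2: 27 = 4·6 + 3 (b=6); 6→7: 4·7 + 3 = 31; 31−1 = 30
i=3: 30 = 4·7 + 2 (b=7); 7→8: 4·8 + 2 = 34; 34−1 = 33
i=4: 33 = 4·8 + 1 (b=8); 8→9: 4·9 + 1 = 37; 37−1 = 36
i=5: 36 = 4·9 (b=9); 9→10: 4·10 = 40; 40−1 = 39
i=6: 39 = 3·10 + 9 (b=10); 10→11: 3·11 + 9 = 42; 42−1 = 41

42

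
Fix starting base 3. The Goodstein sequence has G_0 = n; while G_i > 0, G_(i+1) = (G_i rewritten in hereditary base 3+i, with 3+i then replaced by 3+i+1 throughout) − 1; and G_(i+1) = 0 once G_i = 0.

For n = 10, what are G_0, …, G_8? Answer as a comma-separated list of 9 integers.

G_0 = 10. HB_3(10) = 3^2 + 1. Bump = 17. G_1 = 16.
G_1 = 16. HB_4(16) = 4^2. Bump = 25. G_2 = 24.
G_2 = 24. HB_5(24) = 4·5 + 4. Bump = 28. G_3 = 27.
G_3 = 27. HB_6(27) = 4·6 + 3. Bump = 31. G_4 = 30.
G_4 = 30. HB_7(30) = 4·7 + 2. Bump = 34. G_5 = 33.
G_5 = 33. HB_8(33) = 4·8 + 1. Bump = 37. G_6 = 36.
G_6 = 36. HB_9(36) = 4·9. Bump = 40. G_7 = 39.
G_7 = 39. HB_10(39) = 3·10 + 9. Bump = 42. G_8 = 41.

10, 16, 24, 27, 30, 33, 36, 39, 41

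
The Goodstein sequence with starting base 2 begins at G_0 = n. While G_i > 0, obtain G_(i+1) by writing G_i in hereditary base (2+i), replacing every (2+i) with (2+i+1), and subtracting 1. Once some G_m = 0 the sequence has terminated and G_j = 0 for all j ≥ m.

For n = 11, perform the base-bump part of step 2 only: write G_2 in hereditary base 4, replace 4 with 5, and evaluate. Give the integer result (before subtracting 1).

G_0=11  [base 2] 2^(2 + 1) + 2 + 1  →[2↦3]→  3^(3 + 1) + 3 + 1 = 85  −1 ⇒ G_1=84
G_1=84  [base 3] 3^(3 + 1) + 3  →[3↦4]→  4^(4 + 1) + 4 = 1028  −1 ⇒ G_2=1027

15628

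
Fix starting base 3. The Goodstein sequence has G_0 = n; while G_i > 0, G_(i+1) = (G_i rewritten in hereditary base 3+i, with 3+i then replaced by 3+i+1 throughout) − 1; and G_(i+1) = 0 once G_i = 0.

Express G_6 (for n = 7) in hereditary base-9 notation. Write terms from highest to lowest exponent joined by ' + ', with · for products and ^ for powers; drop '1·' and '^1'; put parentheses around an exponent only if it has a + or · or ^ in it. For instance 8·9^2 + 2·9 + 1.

[0] 7 ≡ 2·3 + 1 (base 3). Lift 4: 9. −1: 8.
[1] 8 ≡ 2·4 (base 4). Lift 5: 10. −1: 9.
[2] 9 ≡ 5 + 4 (base 5). Lift 6: 10. −1: 9.
[3] 9 ≡ 6 + 3 (base 6). Lift 7: 10. −1: 9.
[4] 9 ≡ 7 + 2 (base 7). Lift 8: 10. −1: 9.
[5] 9 ≡ 8 + 1 (base 8). Lift 9: 10. −1: 9.
[6] 9 ≡ 9 (base 9). Lift 10: 10. −1: 9.

9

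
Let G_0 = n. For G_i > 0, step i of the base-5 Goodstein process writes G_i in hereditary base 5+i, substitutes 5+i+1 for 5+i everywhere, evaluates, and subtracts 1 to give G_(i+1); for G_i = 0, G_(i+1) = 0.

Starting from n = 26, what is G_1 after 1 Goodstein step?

36

[0] 26 ≡ 5^2 + 1 (base 5). Lift 6: 37. −1: 36.
[1] 36 ≡ 6^2 (base 6). Lift 7: 49. −1: 48.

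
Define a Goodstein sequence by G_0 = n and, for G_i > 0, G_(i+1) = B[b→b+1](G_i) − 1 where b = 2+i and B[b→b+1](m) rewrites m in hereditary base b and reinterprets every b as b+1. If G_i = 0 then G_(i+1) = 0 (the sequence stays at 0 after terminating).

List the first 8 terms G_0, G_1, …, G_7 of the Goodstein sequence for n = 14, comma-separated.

(0) 14|_2 = 2^(2 + 1) + 2^2 + 2 ↦ 3^(3 + 1) + 3^3 + 3|_3 = 111 ⇒ 110
(1) 110|_3 = 3^(3 + 1) + 3^3 + 2 ↦ 4^(4 + 1) + 4^4 + 2|_4 = 1282 ⇒ 1281
(2) 1281|_4 = 4^(4 + 1) + 4^4 + 1 ↦ 5^(5 + 1) + 5^5 + 1|_5 = 18751 ⇒ 18750
(3) 18750|_5 = 5^(5 + 1) + 5^5 ↦ 6^(6 + 1) + 6^6|_6 = 326592 ⇒ 326591
(4) 326591|_6 = 6^(6 + 1) + 5·6^5 + 5·6^4 + 5·6^3 + 5·6^2 + 5·6 + 5 ↦ 7^(7 + 1) + 5·7^5 + 5·7^4 + 5·7^3 + 5·7^2 + 5·7 + 5|_7 = 5862841 ⇒ 5862840
(5) 5862840|_7 = 7^(7 + 1) + 5·7^5 + 5·7^4 + 5·7^3 + 5·7^2 + 5·7 + 4 ↦ 8^(8 + 1) + 5·8^5 + 5·8^4 + 5·8^3 + 5·8^2 + 5·8 + 4|_8 = 134404972 ⇒ 134404971
(6) 134404971|_8 = 8^(8 + 1) + 5·8^5 + 5·8^4 + 5·8^3 + 5·8^2 + 5·8 + 3 ↦ 9^(9 + 1) + 5·9^5 + 5·9^4 + 5·9^3 + 5·9^2 + 5·9 + 3|_9 = 3487116549 ⇒ 3487116548

14, 110, 1281, 18750, 326591, 5862840, 134404971, 3487116548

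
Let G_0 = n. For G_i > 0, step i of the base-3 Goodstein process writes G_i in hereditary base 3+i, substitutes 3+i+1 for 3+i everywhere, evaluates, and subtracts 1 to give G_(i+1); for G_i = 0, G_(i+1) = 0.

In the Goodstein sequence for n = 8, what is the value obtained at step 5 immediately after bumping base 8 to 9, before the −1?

step 0: 8 = 2·3 + 2; sub 4 for 3: 2·4 + 2; = 10; G_1 = 10−1 = 9
step 1: 9 = 2·4 + 1; sub 5 for 4: 2·5 + 1; = 11; G_2 = 11−1 = 10
step 2: 10 = 2·5; sub 6 for 5: 2·6; = 12; G_3 = 12−1 = 11
step 3: 11 = 6 + 5; sub 7 for 6: 7 + 5; = 12; G_4 = 12−1 = 11
step 4: 11 = 7 + 4; sub 8 for 7: 8 + 4; = 12; G_5 = 12−1 = 11

12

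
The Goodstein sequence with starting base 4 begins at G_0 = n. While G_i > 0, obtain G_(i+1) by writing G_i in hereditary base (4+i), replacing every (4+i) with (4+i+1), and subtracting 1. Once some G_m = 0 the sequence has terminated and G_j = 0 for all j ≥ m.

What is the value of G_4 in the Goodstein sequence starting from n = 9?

11

i=0: 9 = 2·4 + 1 (b=4); 4→5: 2·5 + 1 = 11; 11−1 = 10
i=1: 10 = 2·5 (b=5); 5→6: 2·6 = 12; 12−1 = 11
i=2: 11 = 6 + 5 (b=6); 6→7: 7 + 5 = 12; 12−1 = 11
i=3: 11 = 7 + 4 (b=7); 7→8: 8 + 4 = 12; 12−1 = 11
i=4: 11 = 8 + 3 (b=8); 8→9: 9 + 3 = 12; 12−1 = 11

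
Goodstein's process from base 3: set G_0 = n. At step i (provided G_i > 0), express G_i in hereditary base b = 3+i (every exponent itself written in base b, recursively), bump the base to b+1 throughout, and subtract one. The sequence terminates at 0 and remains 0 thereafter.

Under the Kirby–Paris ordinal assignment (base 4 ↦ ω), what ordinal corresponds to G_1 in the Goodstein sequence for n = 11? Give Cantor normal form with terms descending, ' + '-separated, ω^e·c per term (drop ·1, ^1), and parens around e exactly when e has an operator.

step 0: 11 = 3^2 + 2; sub 4 for 3: 4^2 + 2; = 18; G_1 = 18−1 = 17
step 1: 17 = 4^2 + 1; sub 5 for 4: 5^2 + 1; = 26; G_2 = 26−1 = 25

ω^2 + 1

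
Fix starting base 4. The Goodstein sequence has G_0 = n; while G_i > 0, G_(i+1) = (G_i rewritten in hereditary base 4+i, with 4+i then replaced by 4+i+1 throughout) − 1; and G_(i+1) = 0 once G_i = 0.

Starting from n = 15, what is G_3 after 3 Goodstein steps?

[0] 15 ≡ 3·4 + 3 (base 4). Lift 5: 18. −1: 17.
[1] 17 ≡ 3·5 + 2 (base 5). Lift 6: 20. −1: 19.
[2] 19 ≡ 3·6 + 1 (base 6). Lift 7: 22. −1: 21.
[3] 21 ≡ 3·7 (base 7). Lift 8: 24. −1: 23.

21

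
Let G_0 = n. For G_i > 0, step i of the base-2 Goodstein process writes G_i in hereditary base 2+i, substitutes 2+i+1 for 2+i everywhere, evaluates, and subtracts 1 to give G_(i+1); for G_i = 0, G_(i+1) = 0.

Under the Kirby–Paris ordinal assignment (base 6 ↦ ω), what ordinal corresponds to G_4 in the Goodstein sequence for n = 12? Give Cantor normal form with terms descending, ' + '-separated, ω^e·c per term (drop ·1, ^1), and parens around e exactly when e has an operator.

ω^(ω + 1) + ω^2·2 + ω + 5

[0] 12 ≡ 2^(2 + 1) + 2^2 (base 2). Lift 3: 108. −1: 107.
[1] 107 ≡ 3^(3 + 1) + 2·3^2 + 2·3 + 2 (base 3). Lift 4: 1066. −1: 1065.
[2] 1065 ≡ 4^(4 + 1) + 2·4^2 + 2·4 + 1 (base 4). Lift 5: 15686. −1: 15685.
[3] 15685 ≡ 5^(5 + 1) + 2·5^2 + 2·5 (base 5). Lift 6: 280020. −1: 280019.
[4] 280019 ≡ 6^(6 + 1) + 2·6^2 + 6 + 5 (base 6). Lift 7: 5764911. −1: 5764910.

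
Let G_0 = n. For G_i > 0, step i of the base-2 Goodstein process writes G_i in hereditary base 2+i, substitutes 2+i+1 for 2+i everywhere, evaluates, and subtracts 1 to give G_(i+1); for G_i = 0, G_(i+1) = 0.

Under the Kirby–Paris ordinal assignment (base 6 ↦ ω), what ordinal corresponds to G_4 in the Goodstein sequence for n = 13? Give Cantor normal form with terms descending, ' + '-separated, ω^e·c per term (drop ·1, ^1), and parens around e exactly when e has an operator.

ω^(ω + 1) + ω^3·3 + ω^2·3 + ω·3 + 1

[0] 13 ≡ 2^(2 + 1) + 2^2 + 1 (base 2). Lift 3: 109. −1: 108.
[1] 108 ≡ 3^(3 + 1) + 3^3 (base 3). Lift 4: 1280. −1: 1279.
[2] 1279 ≡ 4^(4 + 1) + 3·4^3 + 3·4^2 + 3·4 + 3 (base 4). Lift 5: 16093. −1: 16092.
[3] 16092 ≡ 5^(5 + 1) + 3·5^3 + 3·5^2 + 3·5 + 2 (base 5). Lift 6: 280712. −1: 280711.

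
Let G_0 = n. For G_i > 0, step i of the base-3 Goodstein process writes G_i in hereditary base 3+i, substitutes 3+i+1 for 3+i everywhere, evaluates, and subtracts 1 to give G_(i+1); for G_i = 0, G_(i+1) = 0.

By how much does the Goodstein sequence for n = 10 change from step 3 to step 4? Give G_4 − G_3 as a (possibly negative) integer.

3

base 3: 10 = 3^2 + 1; at 4: 4^2 + 1 = 17; next = 16
base 4: 16 = 4^2; at 5: 5^2 = 25; next = 24
base 5: 24 = 4·5 + 4; at 6: 4·6 + 4 = 28; next = 27
base 6: 27 = 4·6 + 3; at 7: 4·7 + 3 = 31; next = 30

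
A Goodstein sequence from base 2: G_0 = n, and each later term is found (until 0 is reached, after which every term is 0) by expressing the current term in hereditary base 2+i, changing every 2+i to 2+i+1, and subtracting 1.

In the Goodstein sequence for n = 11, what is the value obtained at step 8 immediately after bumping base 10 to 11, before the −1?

1997331745491

base 2: 11 = 2^(2 + 1) + 2 + 1; at 3: 3^(3 + 1) + 3 + 1 = 85; next = 84
base 3: 84 = 3^(3 + 1) + 3; at 4: 4^(4 + 1) + 4 = 1028; next = 1027
base 4: 1027 = 4^(4 + 1) + 3; at 5: 5^(5 + 1) + 3 = 15628; next = 15627
base 5: 15627 = 5^(5 + 1) + 2; at 6: 6^(6 + 1) + 2 = 279938; next = 279937
base 6: 279937 = 6^(6 + 1) + 1; at 7: 7^(7 + 1) + 1 = 5764802; next = 5764801
base 7: 5764801 = 7^(7 + 1); at 8: 8^(8 + 1) = 134217728; next = 134217727
base 8: 134217727 = 7·8^8 + 7·8^7 + 7·8^6 + 7·8^5 + 7·8^4 + 7·8^3 + 7·8^2 + 7·8 + 7; at 9: 7·9^9 + 7·9^7 + 7·9^6 + 7·9^5 + 7·9^4 + 7·9^3 + 7·9^2 + 7·9 + 7 = 2749609303; next = 2749609302
base 9: 2749609302 = 7·9^9 + 7·9^7 + 7·9^6 + 7·9^5 + 7·9^4 + 7·9^3 + 7·9^2 + 7·9 + 6; at 10: 7·10^10 + 7·10^7 + 7·10^6 + 7·10^5 + 7·10^4 + 7·10^3 + 7·10^2 + 7·10 + 6 = 70077777776; next = 70077777775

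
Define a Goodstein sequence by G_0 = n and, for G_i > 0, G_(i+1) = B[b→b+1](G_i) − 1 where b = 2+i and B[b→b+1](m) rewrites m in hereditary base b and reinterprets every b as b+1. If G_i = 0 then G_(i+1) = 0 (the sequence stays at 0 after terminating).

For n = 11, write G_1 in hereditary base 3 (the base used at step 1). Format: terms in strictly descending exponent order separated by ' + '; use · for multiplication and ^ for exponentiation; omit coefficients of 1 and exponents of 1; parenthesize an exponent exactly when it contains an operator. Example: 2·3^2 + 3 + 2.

G_0 = 11. HB_2(11) = 2^(2 + 1) + 2 + 1. Bump = 85. G_1 = 84.
G_1 = 84. HB_3(84) = 3^(3 + 1) + 3. Bump = 1028. G_2 = 1027.

3^(3 + 1) + 3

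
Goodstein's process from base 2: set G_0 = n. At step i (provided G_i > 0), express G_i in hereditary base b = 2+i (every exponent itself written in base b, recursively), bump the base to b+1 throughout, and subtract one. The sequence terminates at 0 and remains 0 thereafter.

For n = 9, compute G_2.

1023

step 0: 9 = 2^(2 + 1) + 1; sub 3 for 2: 3^(3 + 1) + 1; = 82; G_1 = 82−1 = 81
step 1: 81 = 3^(3 + 1); sub 4 for 3: 4^(4 + 1); = 1024; G_2 = 1024−1 = 1023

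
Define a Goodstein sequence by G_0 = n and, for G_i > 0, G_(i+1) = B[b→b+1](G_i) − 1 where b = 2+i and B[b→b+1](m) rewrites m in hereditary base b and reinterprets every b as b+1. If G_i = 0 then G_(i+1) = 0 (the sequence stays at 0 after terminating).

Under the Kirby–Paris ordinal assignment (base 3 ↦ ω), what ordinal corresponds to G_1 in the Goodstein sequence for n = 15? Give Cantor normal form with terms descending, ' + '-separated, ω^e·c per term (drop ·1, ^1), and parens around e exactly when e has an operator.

ω^(ω + 1) + ω^ω + ω

15 —HB2→ 2^(2 + 1) + 2^2 + 2 + 1 —bump→ 3^(3 + 1) + 3^3 + 3 + 1 = 112 —(−1)→ 111
111 —HB3→ 3^(3 + 1) + 3^3 + 3 —bump→ 4^(4 + 1) + 4^4 + 4 = 1284 —(−1)→ 1283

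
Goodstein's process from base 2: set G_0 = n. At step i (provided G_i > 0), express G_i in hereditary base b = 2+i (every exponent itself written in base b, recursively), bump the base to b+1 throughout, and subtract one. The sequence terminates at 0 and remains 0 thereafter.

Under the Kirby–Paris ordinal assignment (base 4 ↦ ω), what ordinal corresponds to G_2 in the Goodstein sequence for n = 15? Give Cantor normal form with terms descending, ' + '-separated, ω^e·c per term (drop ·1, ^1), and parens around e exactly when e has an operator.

G_0 = 15. HB_2(15) = 2^(2 + 1) + 2^2 + 2 + 1. Bump = 112. G_1 = 111.
G_1 = 111. HB_3(111) = 3^(3 + 1) + 3^3 + 3. Bump = 1284. G_2 = 1283.
G_2 = 1283. HB_4(1283) = 4^(4 + 1) + 4^4 + 3. Bump = 18753. G_3 = 18752.

ω^(ω + 1) + ω^ω + 3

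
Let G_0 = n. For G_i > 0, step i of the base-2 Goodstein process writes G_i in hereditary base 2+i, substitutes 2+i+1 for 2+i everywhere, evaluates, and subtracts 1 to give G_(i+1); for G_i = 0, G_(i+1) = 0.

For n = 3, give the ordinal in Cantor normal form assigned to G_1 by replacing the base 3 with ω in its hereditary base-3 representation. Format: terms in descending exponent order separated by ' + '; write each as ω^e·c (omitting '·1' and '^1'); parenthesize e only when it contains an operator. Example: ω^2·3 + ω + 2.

(0) 3|_2 = 2 + 1 ↦ 3 + 1|_3 = 4 ⇒ 3
(1) 3|_3 = 3 ↦ 4|_4 = 4 ⇒ 3

ω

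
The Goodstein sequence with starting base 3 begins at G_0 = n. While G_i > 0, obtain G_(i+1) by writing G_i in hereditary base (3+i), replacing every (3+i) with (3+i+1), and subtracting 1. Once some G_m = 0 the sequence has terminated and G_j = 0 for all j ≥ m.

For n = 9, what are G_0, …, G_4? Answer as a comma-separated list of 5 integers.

9, 15, 17, 19, 21

[0] 9 ≡ 3^2 (base 3). Lift 4: 16. −1: 15.
[1] 15 ≡ 3·4 + 3 (base 4). Lift 5: 18. −1: 17.
[2] 17 ≡ 3·5 + 2 (base 5). Lift 6: 20. −1: 19.
[3] 19 ≡ 3·6 + 1 (base 6). Lift 7: 22. −1: 21.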